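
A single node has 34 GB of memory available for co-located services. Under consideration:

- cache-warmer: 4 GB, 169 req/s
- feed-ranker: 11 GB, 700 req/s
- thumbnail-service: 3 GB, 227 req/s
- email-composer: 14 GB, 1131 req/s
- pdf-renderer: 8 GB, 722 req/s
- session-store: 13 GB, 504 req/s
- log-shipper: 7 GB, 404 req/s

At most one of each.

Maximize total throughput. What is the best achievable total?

Filling by ratio: thumbnail-service + email-composer + pdf-renderer + log-shipper for 2484, with 2 GB left unused.
The 10 GB tied up in thumbnail-service and log-shipper is better spent on feed-ranker — total rises to 2553 (33 GB).

2553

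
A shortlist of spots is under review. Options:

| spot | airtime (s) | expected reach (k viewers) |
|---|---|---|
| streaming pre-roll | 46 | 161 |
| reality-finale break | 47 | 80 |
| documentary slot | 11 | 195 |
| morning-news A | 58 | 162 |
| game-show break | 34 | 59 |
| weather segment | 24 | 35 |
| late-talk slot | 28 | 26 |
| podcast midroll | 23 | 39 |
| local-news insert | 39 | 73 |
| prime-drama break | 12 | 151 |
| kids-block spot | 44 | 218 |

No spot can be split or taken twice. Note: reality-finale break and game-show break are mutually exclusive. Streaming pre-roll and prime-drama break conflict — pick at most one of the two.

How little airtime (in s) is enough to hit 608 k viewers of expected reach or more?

101

Look for the lowest-airtime combination reaching 608.
Taking documentary slot + game-show break + prime-drama break + kids-block spot gives 623 (≥ 608) for 101 s.
Below 101 s the best achievable stays under 608.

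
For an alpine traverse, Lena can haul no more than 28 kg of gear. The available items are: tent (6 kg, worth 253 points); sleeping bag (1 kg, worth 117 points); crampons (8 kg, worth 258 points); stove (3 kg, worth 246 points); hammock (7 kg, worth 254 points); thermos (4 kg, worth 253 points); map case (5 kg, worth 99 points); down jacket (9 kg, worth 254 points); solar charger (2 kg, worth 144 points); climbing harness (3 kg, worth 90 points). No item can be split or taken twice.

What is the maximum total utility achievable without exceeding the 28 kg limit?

1366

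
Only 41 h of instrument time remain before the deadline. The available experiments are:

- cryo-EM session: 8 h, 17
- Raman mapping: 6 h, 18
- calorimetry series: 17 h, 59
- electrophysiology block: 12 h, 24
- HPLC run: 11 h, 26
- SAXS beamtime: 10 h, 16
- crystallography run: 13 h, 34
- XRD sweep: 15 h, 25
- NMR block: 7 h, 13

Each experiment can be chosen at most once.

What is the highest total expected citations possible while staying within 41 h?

119

Ranking by ratio (expected citations/h): calorimetry series 3.47, Raman mapping 3.00, crystallography run 2.62.
A density-first pass picks Raman mapping + calorimetry series + crystallography run — 111 at 36 h.
The 6 h tied up in Raman mapping is better spent on HPLC run — total rises to 119 (41 h).
Nothing else within 41 h beats 119.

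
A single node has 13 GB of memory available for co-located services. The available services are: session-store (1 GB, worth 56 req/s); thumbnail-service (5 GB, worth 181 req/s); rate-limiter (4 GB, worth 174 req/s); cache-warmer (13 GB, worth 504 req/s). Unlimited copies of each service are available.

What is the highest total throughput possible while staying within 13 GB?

The ratio ordering already packs tightly: 13×session-store, 13 GB, 728.

728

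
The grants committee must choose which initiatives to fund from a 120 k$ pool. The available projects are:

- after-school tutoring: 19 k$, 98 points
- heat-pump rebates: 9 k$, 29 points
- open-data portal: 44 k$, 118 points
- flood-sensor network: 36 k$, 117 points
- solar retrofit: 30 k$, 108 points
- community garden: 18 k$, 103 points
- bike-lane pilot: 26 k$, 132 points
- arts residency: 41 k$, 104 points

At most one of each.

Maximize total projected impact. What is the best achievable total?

Density check — community garden 5.72, after-school tutoring 5.16, bike-lane pilot 5.08 are the best per k$.
Filling by ratio: after-school tutoring + heat-pump rebates + solar retrofit + community garden + bike-lane pilot for 470, with 18 k$ left unused.
The 19 k$ tied up in after-school tutoring is better spent on flood-sensor network — total rises to 489 (119 k$).

489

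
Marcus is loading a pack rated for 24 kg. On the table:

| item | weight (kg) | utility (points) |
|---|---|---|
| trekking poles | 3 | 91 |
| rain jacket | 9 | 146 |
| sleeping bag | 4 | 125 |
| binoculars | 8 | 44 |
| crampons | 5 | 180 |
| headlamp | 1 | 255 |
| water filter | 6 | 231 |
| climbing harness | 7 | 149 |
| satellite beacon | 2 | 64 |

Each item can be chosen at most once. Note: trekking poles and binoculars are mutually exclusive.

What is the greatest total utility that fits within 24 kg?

By utility per kg: headlamp 255.00, water filter 38.50, crampons 36.00, satellite beacon 32.00 lead.
Greedy by ratio would take trekking poles + sleeping bag + crampons + headlamp + water filter + satellite beacon: 21 kg used, total 946.
Replace sleeping bag with climbing harness: the trade gains 24 net, giving 970 at 24 kg.

970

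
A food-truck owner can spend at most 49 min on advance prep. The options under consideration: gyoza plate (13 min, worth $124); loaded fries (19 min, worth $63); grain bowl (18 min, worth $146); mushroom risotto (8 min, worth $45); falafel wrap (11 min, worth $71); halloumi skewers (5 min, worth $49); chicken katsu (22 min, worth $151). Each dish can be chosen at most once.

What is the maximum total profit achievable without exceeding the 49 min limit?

By profit per min: halloumi skewers 9.80, gyoza plate 9.54, grain bowl 8.11, chicken katsu 6.86 lead.
The ratio ordering already packs tightly: gyoza plate + grain bowl + falafel wrap + halloumi skewers, 47 min, 390.
Next best is gyoza plate + mushroom risotto + halloumi skewers + chicken katsu at 369 (48 min) — short by 21.

390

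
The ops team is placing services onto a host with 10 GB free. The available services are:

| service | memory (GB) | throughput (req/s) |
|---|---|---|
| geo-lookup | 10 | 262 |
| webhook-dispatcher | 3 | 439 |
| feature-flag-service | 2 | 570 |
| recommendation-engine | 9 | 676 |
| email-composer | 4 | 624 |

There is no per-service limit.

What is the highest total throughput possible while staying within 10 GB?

2850

Taking 5×feature-flag-service: 10 GB used, 2850 in throughput.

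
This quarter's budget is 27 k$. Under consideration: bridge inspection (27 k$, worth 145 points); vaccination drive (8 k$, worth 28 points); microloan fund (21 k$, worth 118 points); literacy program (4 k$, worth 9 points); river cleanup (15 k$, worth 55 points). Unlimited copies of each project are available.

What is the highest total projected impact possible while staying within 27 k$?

145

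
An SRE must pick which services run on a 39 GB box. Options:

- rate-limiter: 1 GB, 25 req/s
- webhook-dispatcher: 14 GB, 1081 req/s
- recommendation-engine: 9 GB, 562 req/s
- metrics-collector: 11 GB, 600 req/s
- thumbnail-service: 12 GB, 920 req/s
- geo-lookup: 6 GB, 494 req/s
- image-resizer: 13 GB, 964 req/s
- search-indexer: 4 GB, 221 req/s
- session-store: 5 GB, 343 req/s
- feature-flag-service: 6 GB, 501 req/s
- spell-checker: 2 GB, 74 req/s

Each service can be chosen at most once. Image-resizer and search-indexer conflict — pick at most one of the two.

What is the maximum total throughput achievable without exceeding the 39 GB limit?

Taking the top-ratio services first gives rate-limiter + webhook-dispatcher + thumbnail-service + geo-lookup + feature-flag-service for 3021 (39 GB).
Dropping rate-limiter and thumbnail-service frees 13 GB; slotting in image-resizer (13 GB) lifts the total to 3040 at 39 GB.
Next best is rate-limiter + webhook-dispatcher + thumbnail-service + geo-lookup + feature-flag-service at 3021 (39 GB) — short by 19.

3040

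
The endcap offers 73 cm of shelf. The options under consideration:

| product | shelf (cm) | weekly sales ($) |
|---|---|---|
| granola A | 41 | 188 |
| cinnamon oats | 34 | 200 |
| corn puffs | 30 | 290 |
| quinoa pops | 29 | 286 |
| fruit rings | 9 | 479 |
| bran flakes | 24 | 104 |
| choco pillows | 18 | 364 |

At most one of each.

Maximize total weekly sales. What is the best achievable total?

1133

Greedy by ratio would take quinoa pops + fruit rings + choco pillows: 56 cm used, total 1129.
Replace quinoa pops with corn puffs: the trade gains 4 net, giving 1133 at 57 cm.
Every other selection either busts 73 cm or fails to beat 1133.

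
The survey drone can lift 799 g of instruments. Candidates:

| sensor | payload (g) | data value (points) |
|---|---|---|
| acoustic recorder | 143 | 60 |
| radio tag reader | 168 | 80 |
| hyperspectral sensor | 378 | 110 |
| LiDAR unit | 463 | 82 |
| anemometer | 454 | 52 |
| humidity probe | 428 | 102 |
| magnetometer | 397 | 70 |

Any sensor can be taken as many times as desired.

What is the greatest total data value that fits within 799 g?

360

The ratio heuristic lands on 4×radio tag reader (320) but leaves 127 g idle.
Replace radio tag reader with 2×acoustic recorder: the trade gains 40 net, giving 360 at 790 g.
Nothing else within 799 g beats 360.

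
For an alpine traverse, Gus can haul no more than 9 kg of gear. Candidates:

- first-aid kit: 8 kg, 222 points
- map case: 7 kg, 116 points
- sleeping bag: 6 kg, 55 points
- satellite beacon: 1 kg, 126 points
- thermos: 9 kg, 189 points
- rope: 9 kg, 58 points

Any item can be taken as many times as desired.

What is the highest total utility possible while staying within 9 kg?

The ratio ordering already packs tightly: 9×satellite beacon, 9 kg, 1134.

1134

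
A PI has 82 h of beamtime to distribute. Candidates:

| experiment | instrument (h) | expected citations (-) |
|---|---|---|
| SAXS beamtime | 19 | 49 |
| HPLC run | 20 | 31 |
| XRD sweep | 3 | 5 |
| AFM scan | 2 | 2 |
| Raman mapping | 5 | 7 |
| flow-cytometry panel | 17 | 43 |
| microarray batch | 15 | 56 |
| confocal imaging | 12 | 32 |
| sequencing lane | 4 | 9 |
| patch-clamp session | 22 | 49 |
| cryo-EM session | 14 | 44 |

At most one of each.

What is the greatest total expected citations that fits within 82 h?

Best packing: SAXS beamtime + flow-cytometry panel + microarray batch + confocal imaging + sequencing lane + cryo-EM session — 81 h, 233 total.

233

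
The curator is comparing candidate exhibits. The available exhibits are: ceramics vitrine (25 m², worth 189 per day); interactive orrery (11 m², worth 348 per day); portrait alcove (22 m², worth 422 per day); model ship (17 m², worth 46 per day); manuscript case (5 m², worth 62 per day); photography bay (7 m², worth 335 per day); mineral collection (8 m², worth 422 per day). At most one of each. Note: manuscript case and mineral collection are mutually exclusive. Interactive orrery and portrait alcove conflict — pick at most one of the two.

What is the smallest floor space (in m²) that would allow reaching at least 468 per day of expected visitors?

Need the lightest bundle worth ≥ 468.
photography bay + mineral collection: 757 expected visitors at 15 m².
No combination under 15 m² hits 468.

15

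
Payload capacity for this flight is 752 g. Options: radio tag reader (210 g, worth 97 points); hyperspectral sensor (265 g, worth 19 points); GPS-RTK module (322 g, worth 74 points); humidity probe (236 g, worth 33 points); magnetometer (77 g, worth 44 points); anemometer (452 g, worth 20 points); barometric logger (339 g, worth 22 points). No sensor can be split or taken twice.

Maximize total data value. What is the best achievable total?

Radio tag reader + GPS-RTK module + magnetometer uses 609 of the 752 g and totals 215.
Runner-up radio tag reader + humidity probe + magnetometer tops out at 174.

215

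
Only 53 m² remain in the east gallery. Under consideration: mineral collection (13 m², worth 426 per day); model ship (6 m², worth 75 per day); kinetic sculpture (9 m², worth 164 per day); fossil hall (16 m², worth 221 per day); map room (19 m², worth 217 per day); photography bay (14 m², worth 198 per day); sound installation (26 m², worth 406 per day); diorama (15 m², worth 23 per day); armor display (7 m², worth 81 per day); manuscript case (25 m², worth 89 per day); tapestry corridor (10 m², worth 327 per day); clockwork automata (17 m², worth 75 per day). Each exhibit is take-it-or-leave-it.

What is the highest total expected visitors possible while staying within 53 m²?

1196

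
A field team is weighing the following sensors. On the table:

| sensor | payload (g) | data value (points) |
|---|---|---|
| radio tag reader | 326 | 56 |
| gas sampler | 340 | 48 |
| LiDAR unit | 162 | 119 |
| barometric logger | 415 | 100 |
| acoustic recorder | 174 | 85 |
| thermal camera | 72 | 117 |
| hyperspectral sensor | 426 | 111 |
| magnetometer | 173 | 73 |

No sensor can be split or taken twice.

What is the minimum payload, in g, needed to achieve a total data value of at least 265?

407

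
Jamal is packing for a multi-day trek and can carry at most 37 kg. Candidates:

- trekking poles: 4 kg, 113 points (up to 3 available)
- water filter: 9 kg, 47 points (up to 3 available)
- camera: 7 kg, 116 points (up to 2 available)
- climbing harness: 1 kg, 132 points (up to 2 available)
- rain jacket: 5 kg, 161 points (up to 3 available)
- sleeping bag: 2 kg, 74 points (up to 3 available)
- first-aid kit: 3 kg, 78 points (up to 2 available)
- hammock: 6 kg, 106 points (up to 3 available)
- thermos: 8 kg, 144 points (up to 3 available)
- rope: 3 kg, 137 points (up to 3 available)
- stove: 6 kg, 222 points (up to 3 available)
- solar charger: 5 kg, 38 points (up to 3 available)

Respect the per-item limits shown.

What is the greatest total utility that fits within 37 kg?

Density check — climbing harness 132.00, rope 45.67, sleeping bag 37.00, stove 37.00 are the best per kg.
Taking the top-ratio items first gives 2×climbing harness + 3×sleeping bag + 3×rope + 3×stove for 1563 (35 kg).
The 2 kg tied up in sleeping bag is better spent on trekking poles — total rises to 1602 (37 kg).
Nothing else within 37 kg beats 1602.

1602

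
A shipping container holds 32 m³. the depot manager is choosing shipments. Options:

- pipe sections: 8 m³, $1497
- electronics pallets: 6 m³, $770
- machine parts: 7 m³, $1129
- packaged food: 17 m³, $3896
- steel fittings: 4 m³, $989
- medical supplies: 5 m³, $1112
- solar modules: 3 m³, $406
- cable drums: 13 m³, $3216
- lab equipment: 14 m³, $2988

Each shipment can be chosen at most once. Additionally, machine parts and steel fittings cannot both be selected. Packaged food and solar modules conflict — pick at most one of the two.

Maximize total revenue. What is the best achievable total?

7316

A density-first pass picks pipe sections + steel fittings + medical supplies + cable drums — 6814 at 30 m³.
Dropping pipe sections and steel fittings frees 12 m³; slotting in lab equipment (14 m³) lifts the total to 7316 at 32 m³.
Every other selection either busts 32 m³ or breaks a pairing rule or fails to beat 7316.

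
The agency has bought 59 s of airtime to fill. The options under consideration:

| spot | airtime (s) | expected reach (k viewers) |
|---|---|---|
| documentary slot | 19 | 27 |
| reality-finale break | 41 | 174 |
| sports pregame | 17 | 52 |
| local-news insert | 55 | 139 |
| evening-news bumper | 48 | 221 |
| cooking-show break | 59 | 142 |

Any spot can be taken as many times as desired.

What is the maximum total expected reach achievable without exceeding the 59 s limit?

226

By expected reach per s: evening-news bumper 4.60, reality-finale break 4.24, sports pregame 3.06 lead.
Taking the top-ratio spots first gives evening-news bumper for 221 (48 s).
Replace evening-news bumper with reality-finale break + sports pregame: the trade gains 5 net, giving 226 at 58 s.
Nothing else within 59 s beats 226.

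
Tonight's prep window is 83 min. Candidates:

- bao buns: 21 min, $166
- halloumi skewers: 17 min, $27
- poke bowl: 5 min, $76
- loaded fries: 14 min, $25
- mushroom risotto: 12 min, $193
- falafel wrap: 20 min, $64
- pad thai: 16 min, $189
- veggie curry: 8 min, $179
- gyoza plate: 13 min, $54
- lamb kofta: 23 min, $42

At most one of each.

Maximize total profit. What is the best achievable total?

Density check — veggie curry 22.38, mushroom risotto 16.08, poke bowl 15.20, pad thai 11.81 are the best per min.
Greedy by ratio would take bao buns + poke bowl + mushroom risotto + pad thai + veggie curry + gyoza plate: 75 min used, total 857.
Replace gyoza plate with falafel wrap: the trade gains 10 net, giving 867 at 82 min.

867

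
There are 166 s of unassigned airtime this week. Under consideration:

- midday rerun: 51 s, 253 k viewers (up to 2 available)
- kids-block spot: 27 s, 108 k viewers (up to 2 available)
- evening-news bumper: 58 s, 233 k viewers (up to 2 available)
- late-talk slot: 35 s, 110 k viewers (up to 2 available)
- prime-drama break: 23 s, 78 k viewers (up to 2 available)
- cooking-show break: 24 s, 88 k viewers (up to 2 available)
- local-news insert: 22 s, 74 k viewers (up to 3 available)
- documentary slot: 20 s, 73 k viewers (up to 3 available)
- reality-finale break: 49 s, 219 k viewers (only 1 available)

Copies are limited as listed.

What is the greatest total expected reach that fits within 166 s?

740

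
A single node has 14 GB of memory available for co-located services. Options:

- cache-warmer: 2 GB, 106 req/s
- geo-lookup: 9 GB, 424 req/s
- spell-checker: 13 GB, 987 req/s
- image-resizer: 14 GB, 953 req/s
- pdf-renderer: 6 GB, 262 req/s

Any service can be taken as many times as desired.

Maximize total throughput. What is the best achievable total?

987

Best packing: spell-checker — 13 GB, 987 total.
Nothing else within 14 GB beats 987.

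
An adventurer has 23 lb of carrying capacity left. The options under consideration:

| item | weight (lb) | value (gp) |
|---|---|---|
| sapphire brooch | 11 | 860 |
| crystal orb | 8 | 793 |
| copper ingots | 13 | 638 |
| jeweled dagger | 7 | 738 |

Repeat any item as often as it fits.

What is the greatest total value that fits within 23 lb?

Filling by ratio: 3×jeweled dagger for 2214, with 2 lb left unused.
The 14 lb tied up in 2×jeweled dagger is better spent on 2×crystal orb — total rises to 2324 (23 lb).
Nothing else within 23 lb beats 2324.

2324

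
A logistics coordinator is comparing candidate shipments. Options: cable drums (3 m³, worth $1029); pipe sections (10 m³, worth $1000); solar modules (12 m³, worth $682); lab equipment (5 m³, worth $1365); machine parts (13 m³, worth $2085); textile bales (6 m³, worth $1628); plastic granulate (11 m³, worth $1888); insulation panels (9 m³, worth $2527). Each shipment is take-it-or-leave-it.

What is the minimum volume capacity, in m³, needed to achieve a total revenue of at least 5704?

23

Look for the lowest-volume combination reaching 5704.
Taking cable drums + lab equipment + textile bales + insulation panels gives 6549 (≥ 5704) for 23 m³.
No combination under 23 m³ hits 5704.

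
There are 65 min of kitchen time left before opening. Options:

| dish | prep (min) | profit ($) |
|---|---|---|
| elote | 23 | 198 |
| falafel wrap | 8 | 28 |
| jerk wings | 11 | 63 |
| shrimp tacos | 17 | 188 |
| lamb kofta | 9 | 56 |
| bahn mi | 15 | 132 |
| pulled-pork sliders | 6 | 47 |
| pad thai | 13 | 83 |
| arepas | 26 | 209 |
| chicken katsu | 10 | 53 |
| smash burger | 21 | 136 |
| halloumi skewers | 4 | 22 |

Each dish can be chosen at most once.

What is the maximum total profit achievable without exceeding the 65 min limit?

Elote + shrimp tacos + bahn mi + pulled-pork sliders + halloumi skewers uses 65 of the 65 min and totals 587.
Next best is shrimp tacos + bahn mi + pulled-pork sliders + arepas at 576 (64 min) — short by 11.

587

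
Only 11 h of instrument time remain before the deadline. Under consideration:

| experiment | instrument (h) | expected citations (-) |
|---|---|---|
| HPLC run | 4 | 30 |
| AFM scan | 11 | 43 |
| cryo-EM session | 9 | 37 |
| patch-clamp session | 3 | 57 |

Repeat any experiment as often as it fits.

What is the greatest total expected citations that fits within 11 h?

171

Best packing: 3×patch-clamp session — 9 h, 171 total.
Nothing else within 11 h beats 171.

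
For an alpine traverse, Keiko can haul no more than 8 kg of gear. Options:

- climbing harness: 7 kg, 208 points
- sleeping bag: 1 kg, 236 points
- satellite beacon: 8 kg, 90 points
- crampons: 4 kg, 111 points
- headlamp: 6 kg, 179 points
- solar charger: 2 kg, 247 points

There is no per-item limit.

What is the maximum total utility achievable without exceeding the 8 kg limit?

Taking 8×sleeping bag: 8 kg used, 1888 in utility.
That's the maximum — no swap from here does better than 1888.

1888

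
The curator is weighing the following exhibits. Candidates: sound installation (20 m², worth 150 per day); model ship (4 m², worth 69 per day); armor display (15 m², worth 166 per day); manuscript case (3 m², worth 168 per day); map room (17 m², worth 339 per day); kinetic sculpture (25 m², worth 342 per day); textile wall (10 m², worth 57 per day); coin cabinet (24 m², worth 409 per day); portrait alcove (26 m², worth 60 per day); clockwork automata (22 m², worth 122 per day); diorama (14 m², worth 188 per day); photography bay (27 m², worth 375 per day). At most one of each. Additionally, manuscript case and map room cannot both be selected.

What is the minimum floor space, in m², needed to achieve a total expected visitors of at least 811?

Minimise m² subject to total expected visitors ≥ 811.
Taking model ship + map room + coin cabinet gives 817 (≥ 811) for 45 m².
Below 45 m² the best achievable stays under 811.

45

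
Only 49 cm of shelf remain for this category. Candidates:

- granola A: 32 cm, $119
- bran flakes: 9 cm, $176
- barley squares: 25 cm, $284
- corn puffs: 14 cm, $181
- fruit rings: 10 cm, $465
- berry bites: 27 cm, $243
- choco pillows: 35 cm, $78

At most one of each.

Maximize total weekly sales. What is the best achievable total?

By weekly sales per cm: fruit rings 46.50, bran flakes 19.56, corn puffs 12.93, barley squares 11.36 lead.
Greedy by ratio would take bran flakes + corn puffs + fruit rings: 33 cm used, total 822.
The 9 cm tied up in bran flakes is better spent on barley squares — total rises to 930 (49 cm).
No other feasible combination exceeds 930.

930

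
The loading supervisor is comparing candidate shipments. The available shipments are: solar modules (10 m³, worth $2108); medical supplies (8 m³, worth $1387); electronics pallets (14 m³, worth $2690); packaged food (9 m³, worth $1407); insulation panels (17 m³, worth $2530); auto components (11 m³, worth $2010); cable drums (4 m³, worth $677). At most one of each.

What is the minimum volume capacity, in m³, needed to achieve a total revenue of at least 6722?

Minimise m³ subject to total revenue ≥ 6722.
solar modules + electronics pallets + auto components: 6808 revenue at 35 m³.
Any bundle with less than 35 m³ falls short of 6722.

35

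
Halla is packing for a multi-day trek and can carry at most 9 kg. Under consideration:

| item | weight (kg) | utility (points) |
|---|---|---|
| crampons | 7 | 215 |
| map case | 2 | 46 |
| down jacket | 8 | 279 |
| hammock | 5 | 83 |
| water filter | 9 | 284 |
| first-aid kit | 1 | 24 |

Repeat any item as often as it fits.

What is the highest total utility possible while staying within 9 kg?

303

Ranking by ratio (utility/kg): down jacket 34.88, water filter 31.56, crampons 30.71.
Down jacket + first-aid kit uses 9 of the 9 kg and totals 303.
Every other selection either busts 9 kg or fails to beat 303.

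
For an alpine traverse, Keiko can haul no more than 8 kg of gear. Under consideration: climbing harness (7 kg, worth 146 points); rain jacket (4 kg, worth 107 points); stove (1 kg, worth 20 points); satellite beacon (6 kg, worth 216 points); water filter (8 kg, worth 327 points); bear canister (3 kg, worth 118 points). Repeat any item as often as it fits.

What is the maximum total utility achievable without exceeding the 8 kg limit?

Best packing: water filter — 8 kg, 327 total.
That's the maximum — no swap from here does better than 327.

327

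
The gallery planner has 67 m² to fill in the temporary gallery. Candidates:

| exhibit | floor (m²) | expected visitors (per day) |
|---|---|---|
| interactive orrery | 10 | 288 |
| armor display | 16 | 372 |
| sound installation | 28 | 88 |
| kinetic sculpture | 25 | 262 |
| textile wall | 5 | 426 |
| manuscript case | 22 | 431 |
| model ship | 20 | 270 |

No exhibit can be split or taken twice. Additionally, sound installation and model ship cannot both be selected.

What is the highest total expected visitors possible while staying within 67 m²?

Ranking by ratio (expected visitors/m²): textile wall 85.20, interactive orrery 28.80, armor display 23.25.
Best packing: interactive orrery + armor display + textile wall + manuscript case — 53 m², 1517 total.

1517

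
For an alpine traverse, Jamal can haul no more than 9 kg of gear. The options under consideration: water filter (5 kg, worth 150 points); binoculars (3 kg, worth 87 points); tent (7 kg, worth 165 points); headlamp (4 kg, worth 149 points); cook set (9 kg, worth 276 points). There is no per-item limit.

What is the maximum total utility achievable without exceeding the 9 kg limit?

By utility per kg: headlamp 37.25, cook set 30.67, water filter 30.00, binoculars 29.00 lead.
Greedy by ratio would take 2×headlamp: 8 kg used, total 298.
Dropping headlamp frees 4 kg; slotting in water filter (5 kg) lifts the total to 299 at 9 kg.
That's the maximum — no swap from here does better than 299.

299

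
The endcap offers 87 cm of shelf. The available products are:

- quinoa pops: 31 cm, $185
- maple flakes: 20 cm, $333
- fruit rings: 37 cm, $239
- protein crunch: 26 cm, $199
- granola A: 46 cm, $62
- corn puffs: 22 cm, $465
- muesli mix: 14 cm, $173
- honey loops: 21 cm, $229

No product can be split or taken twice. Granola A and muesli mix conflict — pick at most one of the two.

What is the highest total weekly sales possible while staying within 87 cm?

Best packing: maple flakes + corn puffs + muesli mix + honey loops — 77 cm, 1200 total.
Runner-up maple flakes + protein crunch + corn puffs + muesli mix tops out at 1170.

1200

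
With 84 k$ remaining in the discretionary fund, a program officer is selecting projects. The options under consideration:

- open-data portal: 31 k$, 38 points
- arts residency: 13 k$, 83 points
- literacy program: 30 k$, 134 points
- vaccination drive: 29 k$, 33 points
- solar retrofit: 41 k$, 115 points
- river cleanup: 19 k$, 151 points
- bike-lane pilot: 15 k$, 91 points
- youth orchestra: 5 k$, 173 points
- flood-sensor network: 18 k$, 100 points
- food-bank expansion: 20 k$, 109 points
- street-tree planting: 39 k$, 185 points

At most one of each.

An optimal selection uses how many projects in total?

5

Optimal total is 632.
One optimal bundle: arts residency + literacy program + river cleanup + bike-lane pilot + youth orchestra (82 k$).
Any selection reaching 632 contains exactly 5 projects.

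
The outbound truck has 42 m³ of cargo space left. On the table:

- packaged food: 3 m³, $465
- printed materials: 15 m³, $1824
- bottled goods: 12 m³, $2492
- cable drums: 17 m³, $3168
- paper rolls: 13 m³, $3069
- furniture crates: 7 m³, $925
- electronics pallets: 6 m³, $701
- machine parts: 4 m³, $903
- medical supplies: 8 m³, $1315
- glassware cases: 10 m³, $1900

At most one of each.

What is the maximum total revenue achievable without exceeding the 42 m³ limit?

By revenue per m³: paper rolls 236.08, machine parts 225.75, bottled goods 207.67, glassware cases 190.00 lead.
Packaged food + bottled goods + paper rolls + machine parts + glassware cases uses 42 of the 42 m³ and totals 8829.
An exhaustive check of the 1024 subsets confirms 8829.

8829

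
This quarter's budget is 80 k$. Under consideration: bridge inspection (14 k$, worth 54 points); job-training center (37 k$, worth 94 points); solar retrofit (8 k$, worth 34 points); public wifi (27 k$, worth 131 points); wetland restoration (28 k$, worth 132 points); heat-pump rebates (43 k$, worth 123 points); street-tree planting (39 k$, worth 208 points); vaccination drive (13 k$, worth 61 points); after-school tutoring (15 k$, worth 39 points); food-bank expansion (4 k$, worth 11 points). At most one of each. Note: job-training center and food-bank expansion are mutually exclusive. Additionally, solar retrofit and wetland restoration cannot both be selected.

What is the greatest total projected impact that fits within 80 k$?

401

Density check — street-tree planting 5.33, public wifi 4.85, wetland restoration 4.71, vaccination drive 4.69 are the best per k$.
Greedy by ratio would take public wifi + street-tree planting + vaccination drive: 79 k$ used, total 400.
Dropping public wifi frees 27 k$; slotting in wetland restoration (28 k$) lifts the total to 401 at 80 k$.
The closest alternative, public wifi + street-tree planting + vaccination drive, reaches only 400.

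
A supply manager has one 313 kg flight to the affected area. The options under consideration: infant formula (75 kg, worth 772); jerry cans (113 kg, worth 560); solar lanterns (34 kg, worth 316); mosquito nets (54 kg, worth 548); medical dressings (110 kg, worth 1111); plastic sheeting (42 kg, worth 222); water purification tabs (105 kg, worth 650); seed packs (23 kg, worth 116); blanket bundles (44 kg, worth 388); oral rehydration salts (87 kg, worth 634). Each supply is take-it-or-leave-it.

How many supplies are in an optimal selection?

5

Best achievable people served is 2935.
infant formula + mosquito nets + medical dressings + seed packs + blanket bundles hits 2935 at 306 kg.
Any selection reaching 2935 contains exactly 5 supplies.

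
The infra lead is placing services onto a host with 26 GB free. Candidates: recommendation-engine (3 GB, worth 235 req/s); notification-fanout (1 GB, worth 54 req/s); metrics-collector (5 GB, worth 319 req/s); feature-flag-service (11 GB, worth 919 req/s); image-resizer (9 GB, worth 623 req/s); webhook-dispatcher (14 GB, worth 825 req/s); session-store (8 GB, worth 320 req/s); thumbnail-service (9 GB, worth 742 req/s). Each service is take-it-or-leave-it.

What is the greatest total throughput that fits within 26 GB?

Filling by ratio: recommendation-engine + notification-fanout + feature-flag-service + thumbnail-service for 1950, with 2 GB left unused.
Dropping recommendation-engine frees 3 GB; slotting in metrics-collector (5 GB) lifts the total to 2034 at 26 GB.
The closest alternative, metrics-collector + feature-flag-service + thumbnail-service, reaches only 1980.

2034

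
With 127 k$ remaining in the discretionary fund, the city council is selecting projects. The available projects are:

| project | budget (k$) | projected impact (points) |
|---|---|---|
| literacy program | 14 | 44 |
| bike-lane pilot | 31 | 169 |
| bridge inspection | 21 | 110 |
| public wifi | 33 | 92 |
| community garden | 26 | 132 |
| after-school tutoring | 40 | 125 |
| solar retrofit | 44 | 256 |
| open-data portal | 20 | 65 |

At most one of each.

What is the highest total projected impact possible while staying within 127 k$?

667

By projected impact per k$: solar retrofit 5.82, bike-lane pilot 5.45, bridge inspection 5.24 lead.
Bike-lane pilot + bridge inspection + community garden + solar retrofit uses 122 of the 127 k$ and totals 667.
Runner-up bike-lane pilot + community garden + solar retrofit + open-data portal tops out at 622.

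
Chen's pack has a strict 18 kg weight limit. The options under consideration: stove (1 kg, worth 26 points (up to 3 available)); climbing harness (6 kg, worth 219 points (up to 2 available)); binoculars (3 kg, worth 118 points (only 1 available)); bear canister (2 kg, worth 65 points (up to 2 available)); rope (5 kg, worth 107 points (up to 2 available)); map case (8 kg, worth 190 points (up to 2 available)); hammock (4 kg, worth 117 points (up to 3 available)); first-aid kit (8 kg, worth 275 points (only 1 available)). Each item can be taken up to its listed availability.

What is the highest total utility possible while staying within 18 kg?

Density check — binoculars 39.33, climbing harness 36.50, first-aid kit 34.38, bear canister 32.50 are the best per kg.
Best packing: stove + 2×climbing harness + binoculars + bear canister — 18 kg, 647 total.
Nothing else within 18 kg beats 647.

647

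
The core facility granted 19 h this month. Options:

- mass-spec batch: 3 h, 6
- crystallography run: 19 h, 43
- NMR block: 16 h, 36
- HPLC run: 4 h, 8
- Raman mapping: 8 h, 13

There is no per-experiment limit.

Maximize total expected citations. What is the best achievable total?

43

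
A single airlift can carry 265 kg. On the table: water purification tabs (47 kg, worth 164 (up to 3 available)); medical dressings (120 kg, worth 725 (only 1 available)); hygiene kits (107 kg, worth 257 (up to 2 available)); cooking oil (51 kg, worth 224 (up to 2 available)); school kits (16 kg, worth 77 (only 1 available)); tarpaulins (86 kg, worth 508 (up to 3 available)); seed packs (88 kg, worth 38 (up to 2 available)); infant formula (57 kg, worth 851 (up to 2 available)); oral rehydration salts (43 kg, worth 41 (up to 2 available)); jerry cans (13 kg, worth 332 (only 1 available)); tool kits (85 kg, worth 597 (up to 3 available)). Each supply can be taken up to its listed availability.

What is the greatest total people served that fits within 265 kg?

2855

Taking the top-ratio supplies first gives school kits + 2×infant formula + jerry cans + tool kits for 2708 (228 kg).
Dropping school kits frees 16 kg; slotting in cooking oil (51 kg) lifts the total to 2855 at 263 kg.
The spare 2 kg is too small for any remaining supply, and no exchange beats 2855.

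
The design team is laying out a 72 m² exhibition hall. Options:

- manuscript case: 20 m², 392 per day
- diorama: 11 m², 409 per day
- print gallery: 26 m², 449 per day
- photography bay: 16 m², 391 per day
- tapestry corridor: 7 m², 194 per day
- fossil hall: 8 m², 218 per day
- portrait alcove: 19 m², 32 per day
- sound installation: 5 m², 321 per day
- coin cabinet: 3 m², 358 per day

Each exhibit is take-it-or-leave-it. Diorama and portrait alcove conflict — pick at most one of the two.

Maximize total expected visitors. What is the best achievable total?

2283

Manuscript case + diorama + photography bay + tapestry corridor + fossil hall + sound installation + coin cabinet uses 70 of the 72 m² and totals 2283.
Every other selection either busts 72 m² or breaks a pairing rule or fails to beat 2283.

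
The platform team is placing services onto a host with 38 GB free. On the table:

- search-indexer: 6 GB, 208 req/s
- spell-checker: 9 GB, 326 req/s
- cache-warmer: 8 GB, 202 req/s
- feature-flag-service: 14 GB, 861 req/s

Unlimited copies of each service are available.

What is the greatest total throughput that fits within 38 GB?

2048

Best packing: spell-checker + 2×feature-flag-service — 37 GB, 2048 total.
That's the maximum — no swap from here does better than 2048.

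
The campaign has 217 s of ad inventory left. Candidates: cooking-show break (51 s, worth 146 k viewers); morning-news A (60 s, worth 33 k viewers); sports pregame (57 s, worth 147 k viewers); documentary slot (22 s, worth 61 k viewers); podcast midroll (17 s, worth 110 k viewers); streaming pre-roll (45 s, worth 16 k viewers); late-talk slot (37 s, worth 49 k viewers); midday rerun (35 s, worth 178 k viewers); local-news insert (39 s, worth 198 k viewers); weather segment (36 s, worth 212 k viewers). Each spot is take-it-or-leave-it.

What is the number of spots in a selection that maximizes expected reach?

6

Optimal total is 906.
For example sports pregame + documentary slot + podcast midroll + midday rerun + local-news insert + weather segment achieves it, using 206 s.
Any selection reaching 906 contains exactly 6 spots.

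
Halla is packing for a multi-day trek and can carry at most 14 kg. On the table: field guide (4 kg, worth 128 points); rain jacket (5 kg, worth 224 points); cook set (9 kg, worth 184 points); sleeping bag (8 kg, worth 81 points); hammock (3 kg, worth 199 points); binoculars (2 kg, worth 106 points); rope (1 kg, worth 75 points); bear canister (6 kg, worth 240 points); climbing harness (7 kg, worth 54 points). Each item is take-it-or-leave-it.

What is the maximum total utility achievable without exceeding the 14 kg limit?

663

Greedy by ratio would take rain jacket + hammock + binoculars + rope: 11 kg used, total 604.
Replace binoculars and rope with bear canister: the trade gains 59 net, giving 663 at 14 kg.
Next best is field guide + rain jacket + hammock + binoculars at 657 (14 kg) — short by 6.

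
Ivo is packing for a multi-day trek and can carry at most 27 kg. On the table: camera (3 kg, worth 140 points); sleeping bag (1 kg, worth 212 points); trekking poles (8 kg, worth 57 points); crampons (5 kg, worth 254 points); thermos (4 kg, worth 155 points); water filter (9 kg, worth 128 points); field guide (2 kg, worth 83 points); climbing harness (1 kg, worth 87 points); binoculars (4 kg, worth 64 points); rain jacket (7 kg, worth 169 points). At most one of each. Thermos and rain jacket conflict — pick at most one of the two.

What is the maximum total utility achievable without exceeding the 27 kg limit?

Ranking by ratio (utility/kg): sleeping bag 212.00, climbing harness 87.00, crampons 50.80, camera 46.67.
Taking camera + sleeping bag + crampons + thermos + water filter + field guide + climbing harness: 25 kg used, 1059 in utility.

1059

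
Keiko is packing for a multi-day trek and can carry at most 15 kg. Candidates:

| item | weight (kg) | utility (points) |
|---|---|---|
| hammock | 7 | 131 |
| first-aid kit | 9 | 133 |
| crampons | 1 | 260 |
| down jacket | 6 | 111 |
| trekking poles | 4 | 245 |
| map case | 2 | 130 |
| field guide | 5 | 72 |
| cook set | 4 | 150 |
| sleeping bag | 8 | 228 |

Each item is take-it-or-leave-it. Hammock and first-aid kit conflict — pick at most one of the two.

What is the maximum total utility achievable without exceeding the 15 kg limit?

863

Filling by ratio: crampons + trekking poles + map case + cook set for 785, with 4 kg left unused.
Replace cook set with sleeping bag: the trade gains 78 net, giving 863 at 15 kg.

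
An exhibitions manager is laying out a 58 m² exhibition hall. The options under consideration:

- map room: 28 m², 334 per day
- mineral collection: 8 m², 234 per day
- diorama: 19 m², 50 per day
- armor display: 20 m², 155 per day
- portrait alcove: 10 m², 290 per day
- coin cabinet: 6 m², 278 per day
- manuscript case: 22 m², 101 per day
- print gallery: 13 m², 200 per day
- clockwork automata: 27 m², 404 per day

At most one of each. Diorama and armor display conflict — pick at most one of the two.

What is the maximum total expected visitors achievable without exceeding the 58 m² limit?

Density check — coin cabinet 46.33, mineral collection 29.25, portrait alcove 29.00, print gallery 15.38 are the best per m².
The ratio heuristic lands on mineral collection + armor display + portrait alcove + coin cabinet + print gallery (1157) but leaves 1 m² idle.
Replace armor display and print gallery with clockwork automata: the trade gains 49 net, giving 1206 at 51 m².

1206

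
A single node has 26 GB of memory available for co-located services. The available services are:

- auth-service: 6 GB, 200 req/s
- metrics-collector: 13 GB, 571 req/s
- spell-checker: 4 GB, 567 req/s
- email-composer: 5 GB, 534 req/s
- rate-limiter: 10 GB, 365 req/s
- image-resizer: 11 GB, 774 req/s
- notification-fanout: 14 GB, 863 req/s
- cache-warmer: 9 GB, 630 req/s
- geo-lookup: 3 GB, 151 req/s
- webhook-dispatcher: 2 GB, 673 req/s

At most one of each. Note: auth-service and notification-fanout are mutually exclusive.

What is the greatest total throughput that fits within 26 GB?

2699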